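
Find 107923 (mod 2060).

803

107923 = 52·2060 + 803, so 107923 ≡ 803 (mod 2060).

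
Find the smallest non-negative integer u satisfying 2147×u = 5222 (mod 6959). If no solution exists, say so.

534

gcd(2147, 6959) = 1, so a unique solution mod 6959 exists.
2147⁻¹ ≡ 3990 (mod 6959).
u ≡ 3990×5222 ≡ 534 (mod 6959).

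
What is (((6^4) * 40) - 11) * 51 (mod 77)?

(6)^4 ≡ 64 (mod 77)
64 * 40 = 2560 ≡ 19 (mod 77)
19 - 11 = 8
8 * 51 = 408 ≡ 23 (mod 77)

23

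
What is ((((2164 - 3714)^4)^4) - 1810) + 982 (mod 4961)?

2913

2164 - 3714 = -1550 ≡ 3411 (mod 4961)
(3411)^4 ≡ 3235 (mod 4961)
(3235)^4 ≡ 3741 (mod 4961)
3741 - 1810 = 1931
1931 + 982 = 2913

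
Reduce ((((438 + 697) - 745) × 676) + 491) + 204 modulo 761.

438 + 697 = 1135 ≡ 374 (mod 761)
374 - 745 = -371 ≡ 390 (mod 761)
390 × 676 = 263640 ≡ 334 (mod 761)
334 + 491 = 825 ≡ 64 (mod 761)
64 + 204 = 268

268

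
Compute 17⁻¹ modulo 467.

55

467 = 27*17 + 8
17 = 2*8 + 1
8 = 8*1 + 0
gcd(17, 467) = 1, so the inverse exists.
Back-substitute for 1:
1 = 1*17 − 2*8
  = −2*467 + 55*17
So 17⁻¹ ≡ 55 (mod 467).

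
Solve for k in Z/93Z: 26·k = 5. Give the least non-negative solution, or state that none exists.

61

gcd(26, 93) = 1, so a unique solution mod 93 exists.
26⁻¹ ≡ 68 (mod 93).
k ≡ 68·5 ≡ 61 (mod 93).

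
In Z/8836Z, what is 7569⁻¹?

7497

Run the extended Euclidean algorithm:
8836 = 1×7569 + 1267
7569 = 5×1267 + 1234
1267 = 1×1234 + 33
1234 = 37×33 + 13
33 = 2×13 + 7
13 = 1×7 + 6
7 = 1×6 + 1
6 = 6×1 + 0
gcd(7569, 8836) = 1, so the inverse exists.
Bézout: 1 = 1147×8836 − 1339×7569.
So 7569⁻¹ ≡ −1339 ≡ 7497 (mod 8836).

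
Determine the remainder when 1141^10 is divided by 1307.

289

10 in binary is 1010, i.e. 10 = 8 + 2.
1141^1 ≡ 1141 (mod 1307)
1141^2 ≡ 1141^2 = 1301881 ≡ 109 (mod 1307)
1141^4 ≡ 109^2 = 11881 ≡ 118 (mod 1307)
1141^8 ≡ 118^2 = 13924 ≡ 854 (mod 1307)
1141^10 = 1141^8 * 1141^2 ≡ 854 * 109 (mod 1307).
854 * 109 = 93086 ≡ 289 (mod 1307).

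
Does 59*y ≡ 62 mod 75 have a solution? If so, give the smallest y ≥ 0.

gcd(59, 75) = 1, so a unique solution mod 75 exists.
59⁻¹ ≡ 14 (mod 75).
y ≡ 14*62 ≡ 43 (mod 75).

43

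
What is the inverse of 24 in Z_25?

Run the extended Euclidean algorithm:
25 = 1·24 + 1
24 = 24·1 + 0
gcd(24, 25) = 1, so the inverse exists.
Bézout: 1 = 1·25 − 1·24.
So 24⁻¹ ≡ −1 ≡ 24 (mod 25).

24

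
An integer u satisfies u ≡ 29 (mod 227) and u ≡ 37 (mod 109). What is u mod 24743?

227⁻¹ mod 109: 227*97 ≡ 1 (mod 109), so 227⁻¹ ≡ 97.
u = 29 + 227*((37 − 29)*97 mod 109) = 29 + 227*13 = 2980.

2980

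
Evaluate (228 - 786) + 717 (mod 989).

159

228 - 786 = -558 ≡ 431 (mod 989)
431 + 717 = 1148 ≡ 159 (mod 989)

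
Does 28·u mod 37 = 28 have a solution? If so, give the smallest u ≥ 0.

gcd(28, 37) = 1, so a unique solution mod 37 exists.
28⁻¹ ≡ 4 (mod 37).
u ≡ 4·28 ≡ 1 (mod 37).

1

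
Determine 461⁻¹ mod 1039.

444

1039 = 2×461 + 117
461 = 3×117 + 110
117 = 1×110 + 7
110 = 15×7 + 5
7 = 1×5 + 2
5 = 2×2 + 1
2 = 2×1 + 0
gcd(461, 1039) = 1, so the inverse exists.
Back-substitute for 1:
1 = 1×5 − 2×2
  = −2×7 + 3×5
  = 3×110 − 47×7
  = −47×117 + 50×110
  = 50×461 − 197×117
  = −197×1039 + 444×461
So 461⁻¹ ≡ 444 (mod 1039).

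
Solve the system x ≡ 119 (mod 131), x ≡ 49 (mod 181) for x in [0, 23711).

131⁻¹ mod 181: 131·76 ≡ 1 (mod 181), so 131⁻¹ ≡ 76.
x = 119 + 131·((49 − 119)·76 mod 181) = 119 + 131·110 = 14529.
Check: 14529 mod 131 = 119, 14529 mod 181 = 49. ✓

14529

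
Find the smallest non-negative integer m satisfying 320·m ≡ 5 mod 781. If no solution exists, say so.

720

gcd(320, 781) = 1, so a unique solution mod 781 exists.
320⁻¹ ≡ 144 (mod 781).
m ≡ 144·5 ≡ 720 (mod 781).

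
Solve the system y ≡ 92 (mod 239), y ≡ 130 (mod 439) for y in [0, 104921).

22080

239⁻¹ mod 439: 239·349 ≡ 1 (mod 439), so 239⁻¹ ≡ 349.
y = 92 + 239·((130 − 92)·349 mod 439) = 92 + 239·92 = 22080.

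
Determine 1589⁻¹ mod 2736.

749

Apply the Euclidean algorithm and back-substitute:
2736 = 1*1589 + 1147
1589 = 1*1147 + 442
1147 = 2*442 + 263
442 = 1*263 + 179
263 = 1*179 + 84
179 = 2*84 + 11
84 = 7*11 + 7
11 = 1*7 + 4
7 = 1*4 + 3
4 = 1*3 + 1
3 = 3*1 + 0
gcd(1589, 2736) = 1, so the inverse exists.
Bézout: 1 = −435*2736 + 749*1589.
So 1589⁻¹ ≡ 749 (mod 2736).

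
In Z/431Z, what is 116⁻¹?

By the extended Euclidean algorithm:
431 = 3·116 + 83
116 = 1·83 + 33
83 = 2·33 + 17
33 = 1·17 + 16
17 = 1·16 + 1
16 = 16·1 + 0
gcd(116, 431) = 1, so the inverse exists.
Bézout: 1 = 7·431 − 26·116.
So 116⁻¹ ≡ −26 ≡ 405 (mod 431).

405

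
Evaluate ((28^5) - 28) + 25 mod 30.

25

(28)^5 ≡ 28 (mod 30)
28 - 28 = 0
0 + 25 = 25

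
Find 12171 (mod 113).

12171 = 107*113 + 80, so 12171 ≡ 80 (mod 113).

80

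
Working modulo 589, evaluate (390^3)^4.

349

(390)^3 ≡ 221 (mod 589)
(221)^4 ≡ 349 (mod 589)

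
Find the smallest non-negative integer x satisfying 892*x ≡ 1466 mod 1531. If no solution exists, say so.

gcd(892, 1531) = 1, so a unique solution mod 1531 exists.
892⁻¹ ≡ 1059 (mod 1531).
x ≡ 1059*1466 ≡ 60 (mod 1531).

60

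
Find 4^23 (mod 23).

4

Using repeated squaring:
23 in binary is 10111, i.e. 23 = 16 + 4 + 2 + 1.
4^1 ≡ 4 (mod 23)
4^2 ≡ 4^2 = 16 (mod 23)
4^4 ≡ 16^2 = 256 ≡ 3 (mod 23)
4^8 ≡ 3^2 = 9 (mod 23)
4^16 ≡ 9^2 = 81 ≡ 12 (mod 23)
4^23 = 4^16 · 4^4 · 4^2 · 4^1 ≡ 12 · 3 · 16 · 4 (mod 23).
Accumulate the product:
12 · 3 = 36 ≡ 13
13 · 16 = 208 ≡ 1
1 · 4 = 4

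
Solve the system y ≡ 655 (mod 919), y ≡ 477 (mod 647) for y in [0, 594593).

240514

919⁻¹ mod 647: 919·402 ≡ 1 (mod 647), so 919⁻¹ ≡ 402.
y = 655 + 919·((477 − 655)·402 mod 647) = 655 + 919·261 = 240514.
Check: 240514 mod 919 = 655, 240514 mod 647 = 477. ✓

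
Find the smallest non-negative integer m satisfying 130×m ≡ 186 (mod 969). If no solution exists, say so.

717

gcd(130, 969) = 1, so a unique solution mod 969 exists.
130⁻¹ ≡ 82 (mod 969).
m ≡ 82×186 ≡ 717 (mod 969).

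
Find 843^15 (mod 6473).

5320

15 in binary is 1111, i.e. 15 = 8 + 4 + 2 + 1.
843^1 ≡ 843 (mod 6473)
843^2 ≡ 843^2 = 710649 ≡ 5092 (mod 6473)
843^4 ≡ 5092^2 = 25928464 ≡ 4099 (mod 6473)
843^8 ≡ 4099^2 = 16801801 ≡ 4366 (mod 6473)
843^15 = 843^8 * 843^4 * 843^2 * 843^1 ≡ 4366 * 4099 * 5092 * 843 (mod 6473).
Accumulate the product:
4366 * 4099 = 17896234 ≡ 4862
4862 * 5092 = 24757304 ≡ 4552
4552 * 843 = 3837336 ≡ 5320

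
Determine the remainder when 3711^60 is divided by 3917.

60 in binary is 111100, i.e. 60 = 32 + 16 + 8 + 4.
3711^1 ≡ 3711 (mod 3917)
3711^2 ≡ 3711^2 = 13771521 ≡ 3266 (mod 3917)
3711^4 ≡ 3266^2 = 10666756 ≡ 765 (mod 3917)
3711^8 ≡ 765^2 = 585225 ≡ 1592 (mod 3917)
3711^16 ≡ 1592^2 = 2534464 ≡ 165 (mod 3917)
3711^32 ≡ 165^2 = 27225 ≡ 3723 (mod 3917)
3711^60 = 3711^32 * 3711^16 * 3711^8 * 3711^4 ≡ 3723 * 165 * 1592 * 765 (mod 3917).
Accumulate the product:
3723 * 165 = 614295 ≡ 3243
3243 * 1592 = 5162856 ≡ 250
250 * 765 = 191250 ≡ 3234

3234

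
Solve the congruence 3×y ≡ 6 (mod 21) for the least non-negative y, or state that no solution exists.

2

gcd(3, 21) = 3, and 3 | 6, so solutions exist.
Divide through by 3: 1×y mod 7 = 2.
1⁻¹ ≡ 1 (mod 7).
y ≡ 1×2 ≡ 2 (mod 7).
The smallest non-negative solution is y = 2.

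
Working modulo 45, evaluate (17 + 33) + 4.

9

17 + 33 = 50 ≡ 5 (mod 45)
5 + 4 = 9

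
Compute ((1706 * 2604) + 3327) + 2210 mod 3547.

1706 * 2604 = 4442424 ≡ 1580 (mod 3547)
1580 + 3327 = 4907 ≡ 1360 (mod 3547)
1360 + 2210 = 3570 ≡ 23 (mod 3547)

23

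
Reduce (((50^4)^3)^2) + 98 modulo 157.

(50)^4 ≡ 144 (mod 157)
(144)^3 ≡ 1 (mod 157)
(1)^2 ≡ 1 (mod 157)
1 + 98 = 99

99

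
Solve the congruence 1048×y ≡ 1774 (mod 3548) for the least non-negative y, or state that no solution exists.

gcd(1048, 3548) = 4, and 4 does not divide 1774.
So the congruence has no solution.

no solution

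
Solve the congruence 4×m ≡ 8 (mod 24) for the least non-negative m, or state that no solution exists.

gcd(4, 24) = 4, and 4 | 8, so solutions exist.
Divide through by 4: 1×m ≡ 2 (mod 6).
1⁻¹ ≡ 1 (mod 6).
m ≡ 1×2 ≡ 2 (mod 6).
The smallest non-negative solution is m = 2.

2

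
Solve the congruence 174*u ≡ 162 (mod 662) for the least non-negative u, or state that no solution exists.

gcd(174, 662) = 2, and 2 | 162, so solutions exist.
Divide through by 2: 87*u ≡ 81 mod 331.
87⁻¹ ≡ 156 (mod 331).
u ≡ 156*81 ≡ 58 (mod 331).
The smallest non-negative solution is u = 58.

58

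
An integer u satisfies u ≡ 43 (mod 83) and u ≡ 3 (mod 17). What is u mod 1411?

83⁻¹ mod 17: 83×8 ≡ 1 (mod 17), so 83⁻¹ ≡ 8.
u = 43 + 83×((3 − 43)×8 mod 17) = 43 + 83×3 = 292.
Check: 292 mod 83 = 43, 292 mod 17 = 3. ✓

292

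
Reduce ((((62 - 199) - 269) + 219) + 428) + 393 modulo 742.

634

62 - 199 = -137 ≡ 605 (mod 742)
605 - 269 = 336
336 + 219 = 555
555 + 428 = 983 ≡ 241 (mod 742)
241 + 393 = 634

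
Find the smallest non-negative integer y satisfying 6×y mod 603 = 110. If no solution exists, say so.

gcd(6, 603) = 3, and 3 does not divide 110.
So the congruence has no solution.

no solution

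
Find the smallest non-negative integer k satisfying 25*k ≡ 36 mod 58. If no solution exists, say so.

20

gcd(25, 58) = 1, so a unique solution mod 58 exists.
25⁻¹ ≡ 7 (mod 58).
k ≡ 7*36 ≡ 20 (mod 58).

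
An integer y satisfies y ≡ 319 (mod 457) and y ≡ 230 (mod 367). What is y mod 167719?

457⁻¹ mod 367: 457*314 ≡ 1 (mod 367), so 457⁻¹ ≡ 314.
y = 319 + 457*((230 − 319)*314 mod 367) = 319 + 457*313 = 143360.
Check: 143360 mod 457 = 319, 143360 mod 367 = 230. ✓

143360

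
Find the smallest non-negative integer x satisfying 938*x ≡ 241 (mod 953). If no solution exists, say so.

111

gcd(938, 953) = 1, so a unique solution mod 953 exists.
938⁻¹ ≡ 127 (mod 953).
x ≡ 127*241 ≡ 111 (mod 953).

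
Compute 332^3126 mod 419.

3126 in binary is 110000110110, i.e. 3126 = 2048 + 1024 + 32 + 16 + 4 + 2.
332^1 ≡ 332 (mod 419)
332^2 ≡ 332^2 = 110224 ≡ 27 (mod 419)
332^4 ≡ 27^2 = 729 ≡ 310 (mod 419)
332^8 ≡ 310^2 = 96100 ≡ 149 (mod 419)
332^16 ≡ 149^2 = 22201 ≡ 413 (mod 419)
332^32 ≡ 413^2 = 170569 ≡ 36 (mod 419)
332^64 ≡ 36^2 = 1296 ≡ 39 (mod 419)
332^128 ≡ 39^2 = 1521 ≡ 264 (mod 419)
332^256 ≡ 264^2 = 69696 ≡ 142 (mod 419)
332^512 ≡ 142^2 = 20164 ≡ 52 (mod 419)
332^1024 ≡ 52^2 = 2704 ≡ 190 (mod 419)
332^2048 ≡ 190^2 = 36100 ≡ 66 (mod 419)
332^3126 = 332^2048 · 332^1024 · 332^32 · 332^16 · 332^4 · 332^2 ≡ 66 · 190 · 36 · 413 · 310 · 27 (mod 419).
Accumulate the product:
66 · 190 = 12540 ≡ 389
389 · 36 = 14004 ≡ 177
177 · 413 = 73101 ≡ 195
195 · 310 = 60450 ≡ 114
114 · 27 = 3078 ≡ 145

145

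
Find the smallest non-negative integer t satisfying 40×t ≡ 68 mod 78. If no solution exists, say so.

gcd(40, 78) = 2, and 2 | 68, so solutions exist.
Divide through by 2: 20×t mod 39 = 34.
20⁻¹ ≡ 2 (mod 39).
t ≡ 2×34 ≡ 29 (mod 39).
The smallest non-negative solution is t = 29.

29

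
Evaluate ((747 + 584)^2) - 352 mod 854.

747 + 584 = 1331 ≡ 477 (mod 854)
(477)^2 ≡ 365 (mod 854)
365 - 352 = 13

13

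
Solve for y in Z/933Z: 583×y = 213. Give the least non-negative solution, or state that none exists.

162

gcd(583, 933) = 1, so a unique solution mod 933 exists.
583⁻¹ ≡ 925 (mod 933).
y ≡ 925×213 ≡ 162 (mod 933).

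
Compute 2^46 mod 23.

Using repeated squaring:
46 in binary is 101110, i.e. 46 = 32 + 8 + 4 + 2.
2^1 ≡ 2 (mod 23)
2^2 ≡ 2^2 = 4 (mod 23)
2^4 ≡ 4^2 = 16 (mod 23)
2^8 ≡ 16^2 = 256 ≡ 3 (mod 23)
2^16 ≡ 3^2 = 9 (mod 23)
2^32 ≡ 9^2 = 81 ≡ 12 (mod 23)
2^46 = 2^32 · 2^8 · 2^4 · 2^2 ≡ 12 · 3 · 16 · 4 (mod 23).
Accumulate the product:
12 · 3 = 36 ≡ 13
13 · 16 = 208 ≡ 1
1 · 4 = 4

4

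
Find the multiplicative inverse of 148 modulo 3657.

766

3657 = 24*148 + 105
148 = 1*105 + 43
105 = 2*43 + 19
43 = 2*19 + 5
19 = 3*5 + 4
5 = 1*4 + 1
4 = 4*1 + 0
gcd(148, 3657) = 1, so the inverse exists.
Bézout: 1 = −31*3657 + 766*148.
So 148⁻¹ ≡ 766 (mod 3657).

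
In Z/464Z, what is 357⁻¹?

Apply the Euclidean algorithm and back-substitute:
464 = 1×357 + 107
357 = 3×107 + 36
107 = 2×36 + 35
36 = 1×35 + 1
35 = 35×1 + 0
gcd(357, 464) = 1, so the inverse exists.
Back-substitute for 1:
1 = 1×36 − 1×35
  = −1×107 + 3×36
  = 3×357 − 10×107
  = −10×464 + 13×357
So 357⁻¹ ≡ 13 (mod 464).

13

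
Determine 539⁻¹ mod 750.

750 = 1×539 + 211
539 = 2×211 + 117
211 = 1×117 + 94
117 = 1×94 + 23
94 = 4×23 + 2
23 = 11×2 + 1
2 = 2×1 + 0
gcd(539, 750) = 1, so the inverse exists.
Back-substitute for 1:
1 = 1×23 − 11×2
  = −11×94 + 45×23
  = 45×117 − 56×94
  = −56×211 + 101×117
  = 101×539 − 258×211
  = −258×750 + 359×539
So 539⁻¹ ≡ 359 (mod 750).

359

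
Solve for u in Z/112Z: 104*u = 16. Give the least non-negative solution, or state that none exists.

12

gcd(104, 112) = 8, and 8 | 16, so solutions exist.
Divide through by 8: 13*u ≡ 2 mod 14.
13⁻¹ ≡ 13 (mod 14).
u ≡ 13*2 ≡ 12 (mod 14).
The smallest non-negative solution is u = 12.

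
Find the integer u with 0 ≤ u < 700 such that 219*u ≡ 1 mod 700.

179

Run the extended Euclidean algorithm:
700 = 3·219 + 43
219 = 5·43 + 4
43 = 10·4 + 3
4 = 1·3 + 1
3 = 3·1 + 0
gcd(219, 700) = 1, so the inverse exists.
Bézout: 1 = −56·700 + 179·219.
So 219⁻¹ ≡ 179 (mod 700).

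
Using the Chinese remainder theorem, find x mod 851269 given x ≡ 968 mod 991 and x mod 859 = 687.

991⁻¹ mod 859: 991×423 ≡ 1 (mod 859), so 991⁻¹ ≡ 423.
x = 968 + 991×((687 − 968)×423 mod 859) = 968 + 991×538 = 534126.

534126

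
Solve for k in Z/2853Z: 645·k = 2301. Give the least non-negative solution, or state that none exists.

238

gcd(645, 2853) = 3, and 3 | 2301, so solutions exist.
Divide through by 3: 215·k mod 951 = 767.
215⁻¹ ≡ 836 (mod 951).
k ≡ 836·767 ≡ 238 (mod 951).
The smallest non-negative solution is k = 238.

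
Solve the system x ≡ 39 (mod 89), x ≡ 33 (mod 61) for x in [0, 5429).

3510

89⁻¹ mod 61: 89×24 ≡ 1 (mod 61), so 89⁻¹ ≡ 24.
x = 39 + 89×((33 − 39)×24 mod 61) = 39 + 89×39 = 3510.
Check: 3510 mod 89 = 39, 3510 mod 61 = 33. ✓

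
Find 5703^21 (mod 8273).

818

5703^1 ≡ 5703 (mod 8273)
5703^2 ≡ 5703^2 = 32524209 ≡ 3046 (mod 8273)
5703^4 ≡ 3046^2 = 9278116 ≡ 4083 (mod 8273)
5703^8 ≡ 4083^2 = 16670889 ≡ 794 (mod 8273)
5703^16 ≡ 794^2 = 630436 ≡ 1688 (mod 8273)
5703^21 = 5703^16 · 5703^4 · 5703^1 ≡ 1688 · 4083 · 5703 (mod 8273).
Accumulate the product:
1688 · 4083 = 6892104 ≡ 695
695 · 5703 = 3963585 ≡ 818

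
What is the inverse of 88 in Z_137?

Run the extended Euclidean algorithm:
137 = 1·88 + 49
88 = 1·49 + 39
49 = 1·39 + 10
39 = 3·10 + 9
10 = 1·9 + 1
9 = 9·1 + 0
gcd(88, 137) = 1, so the inverse exists.
Bézout: 1 = 9·137 − 14·88.
So 88⁻¹ ≡ −14 ≡ 123 (mod 137).

123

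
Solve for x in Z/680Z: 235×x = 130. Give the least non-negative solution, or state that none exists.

gcd(235, 680) = 5, and 5 | 130, so solutions exist.
Divide through by 5: 47×x = 26 (mod 136).
47⁻¹ ≡ 55 (mod 136).
x ≡ 55×26 ≡ 70 (mod 136).
The smallest non-negative solution is x = 70.

70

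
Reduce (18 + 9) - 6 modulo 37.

18 + 9 = 27
27 - 6 = 21

21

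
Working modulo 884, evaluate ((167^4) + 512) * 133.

(167)^4 ≡ 81 (mod 884)
81 + 512 = 593
593 * 133 = 78869 ≡ 193 (mod 884)

193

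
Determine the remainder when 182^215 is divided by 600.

368

182^1 ≡ 182 (mod 600)
182^2 ≡ 182^2 = 33124 ≡ 124 (mod 600)
182^4 ≡ 124^2 = 15376 ≡ 376 (mod 600)
182^8 ≡ 376^2 = 141376 ≡ 376 (mod 600)
182^16 ≡ 376^2 = 141376 ≡ 376 (mod 600)
182^32 ≡ 376^2 = 141376 ≡ 376 (mod 600)
182^64 ≡ 376^2 = 141376 ≡ 376 (mod 600)
182^128 ≡ 376^2 = 141376 ≡ 376 (mod 600)
182^215 = 182^128 * 182^64 * 182^16 * 182^4 * 182^2 * 182^1 ≡ 376 * 376 * 376 * 376 * 124 * 182 (mod 600).
Accumulate the product:
376 * 376 = 141376 ≡ 376
376 * 376 = 141376 ≡ 376
376 * 376 = 141376 ≡ 376
376 * 124 = 46624 ≡ 424
424 * 182 = 77168 ≡ 368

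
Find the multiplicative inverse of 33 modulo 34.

34 = 1×33 + 1
33 = 33×1 + 0
gcd(33, 34) = 1, so the inverse exists.
Back-substitute for 1:
1 = 1×34 − 1×33
So 33⁻¹ ≡ −1 ≡ 33 (mod 34).

33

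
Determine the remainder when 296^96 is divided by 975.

Using repeated squaring:
96 in binary is 1100000, i.e. 96 = 64 + 32.
296^1 ≡ 296 (mod 975)
296^2 ≡ 296^2 = 87616 ≡ 841 (mod 975)
296^4 ≡ 841^2 = 707281 ≡ 406 (mod 975)
296^8 ≡ 406^2 = 164836 ≡ 61 (mod 975)
296^16 ≡ 61^2 = 3721 ≡ 796 (mod 975)
296^32 ≡ 796^2 = 633616 ≡ 841 (mod 975)
296^64 ≡ 841^2 = 707281 ≡ 406 (mod 975)
296^96 = 296^64 × 296^32 ≡ 406 × 841 (mod 975).
406 × 841 = 341446 ≡ 196 (mod 975).

196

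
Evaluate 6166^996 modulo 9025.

3241

By square-and-multiply:
996 in binary is 1111100100, i.e. 996 = 512 + 256 + 128 + 64 + 32 + 4.
6166^1 ≡ 6166 (mod 9025)
6166^2 ≡ 6166^2 = 38019556 ≡ 6256 (mod 9025)
6166^4 ≡ 6256^2 = 39137536 ≡ 5136 (mod 9025)
6166^8 ≡ 5136^2 = 26378496 ≡ 7446 (mod 9025)
6166^16 ≡ 7446^2 = 55442916 ≡ 2341 (mod 9025)
6166^32 ≡ 2341^2 = 5480281 ≡ 2106 (mod 9025)
6166^64 ≡ 2106^2 = 4435236 ≡ 3961 (mod 9025)
6166^128 ≡ 3961^2 = 15689521 ≡ 4071 (mod 9025)
6166^256 ≡ 4071^2 = 16573041 ≡ 3141 (mod 9025)
6166^512 ≡ 3141^2 = 9865881 ≡ 1556 (mod 9025)
6166^996 = 6166^512 · 6166^256 · 6166^128 · 6166^64 · 6166^32 · 6166^4 ≡ 1556 · 3141 · 4071 · 3961 · 2106 · 5136 (mod 9025).
Accumulate the product:
1556 · 3141 = 4887396 ≡ 4871
4871 · 4071 = 19829841 ≡ 1916
1916 · 3961 = 7589276 ≡ 8276
8276 · 2106 = 17429256 ≡ 1981
1981 · 5136 = 10174416 ≡ 3241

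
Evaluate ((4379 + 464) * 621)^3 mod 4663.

4379 + 464 = 4843 ≡ 180 (mod 4663)
180 * 621 = 111780 ≡ 4531 (mod 4663)
(4531)^3 ≡ 3554 (mod 4663)

3554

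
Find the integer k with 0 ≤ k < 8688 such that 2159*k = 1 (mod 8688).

8688 = 4*2159 + 52
2159 = 41*52 + 27
52 = 1*27 + 25
27 = 1*25 + 2
25 = 12*2 + 1
2 = 2*1 + 0
gcd(2159, 8688) = 1, so the inverse exists.
Bézout: 1 = 1038*8688 − 4177*2159.
So 2159⁻¹ ≡ −4177 ≡ 4511 (mod 8688).

4511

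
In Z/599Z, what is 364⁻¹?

469

Apply the Euclidean algorithm and back-substitute:
599 = 1×364 + 235
364 = 1×235 + 129
235 = 1×129 + 106
129 = 1×106 + 23
106 = 4×23 + 14
23 = 1×14 + 9
14 = 1×9 + 5
9 = 1×5 + 4
5 = 1×4 + 1
4 = 4×1 + 0
gcd(364, 599) = 1, so the inverse exists.
Back-substitute for 1:
1 = 1×5 − 1×4
  = −1×9 + 2×5
  = 2×14 − 3×9
  = −3×23 + 5×14
  = 5×106 − 23×23
  = −23×129 + 28×106
  = 28×235 − 51×129
  = −51×364 + 79×235
  = 79×599 − 130×364
So 364⁻¹ ≡ −130 ≡ 469 (mod 599).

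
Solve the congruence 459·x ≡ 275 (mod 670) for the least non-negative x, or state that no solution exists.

475

gcd(459, 670) = 1, so a unique solution mod 670 exists.
459⁻¹ ≡ 489 (mod 670).
x ≡ 489·275 ≡ 475 (mod 670).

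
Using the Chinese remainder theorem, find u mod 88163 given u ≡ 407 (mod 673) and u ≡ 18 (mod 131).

673⁻¹ mod 131: 673·51 ≡ 1 (mod 131), so 673⁻¹ ≡ 51.
u = 407 + 673·((18 − 407)·51 mod 131) = 407 + 673·73 = 49536.

49536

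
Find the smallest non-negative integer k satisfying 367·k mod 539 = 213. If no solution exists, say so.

gcd(367, 539) = 1, so a unique solution mod 539 exists.
367⁻¹ ≡ 47 (mod 539).
k ≡ 47·213 ≡ 309 (mod 539).

309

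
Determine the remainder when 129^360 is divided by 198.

45

Compute successive squares:
360 in binary is 101101000, i.e. 360 = 256 + 64 + 32 + 8.
129^1 ≡ 129 (mod 198)
129^2 ≡ 129^2 = 16641 ≡ 9 (mod 198)
129^4 ≡ 9^2 = 81 (mod 198)
129^8 ≡ 81^2 = 6561 ≡ 27 (mod 198)
129^16 ≡ 27^2 = 729 ≡ 135 (mod 198)
129^32 ≡ 135^2 = 18225 ≡ 9 (mod 198)
129^64 ≡ 9^2 = 81 (mod 198)
129^128 ≡ 81^2 = 6561 ≡ 27 (mod 198)
129^256 ≡ 27^2 = 729 ≡ 135 (mod 198)
129^360 = 129^256 · 129^64 · 129^32 · 129^8 ≡ 135 · 81 · 9 · 27 (mod 198).
Accumulate the product:
135 · 81 = 10935 ≡ 45
45 · 9 = 405 ≡ 9
9 · 27 = 243 ≡ 45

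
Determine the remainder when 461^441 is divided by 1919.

441 in binary is 110111001, i.e. 441 = 256 + 128 + 32 + 16 + 8 + 1.
461^1 ≡ 461 (mod 1919)
461^2 ≡ 461^2 = 212521 ≡ 1431 (mod 1919)
461^4 ≡ 1431^2 = 2047761 ≡ 188 (mod 1919)
461^8 ≡ 188^2 = 35344 ≡ 802 (mod 1919)
461^16 ≡ 802^2 = 643204 ≡ 339 (mod 1919)
461^32 ≡ 339^2 = 114921 ≡ 1700 (mod 1919)
461^64 ≡ 1700^2 = 2890000 ≡ 1905 (mod 1919)
461^128 ≡ 1905^2 = 3629025 ≡ 196 (mod 1919)
461^256 ≡ 196^2 = 38416 ≡ 36 (mod 1919)
461^441 = 461^256 × 461^128 × 461^32 × 461^16 × 461^8 × 461^1 ≡ 36 × 196 × 1700 × 339 × 802 × 461 (mod 1919).
Accumulate the product:
36 × 196 = 7056 ≡ 1299
1299 × 1700 = 2208300 ≡ 1450
1450 × 339 = 491550 ≡ 286
286 × 802 = 229372 ≡ 1011
1011 × 461 = 466071 ≡ 1673

1673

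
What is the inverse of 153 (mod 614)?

614 = 4*153 + 2
153 = 76*2 + 1
2 = 2*1 + 0
gcd(153, 614) = 1, so the inverse exists.
Back-substitute for 1:
1 = 1*153 − 76*2
  = −76*614 + 305*153
So 153⁻¹ ≡ 305 (mod 614).

305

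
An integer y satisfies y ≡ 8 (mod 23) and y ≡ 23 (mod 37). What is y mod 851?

23⁻¹ mod 37: 23·29 ≡ 1 (mod 37), so 23⁻¹ ≡ 29.
y = 8 + 23·((23 − 8)·29 mod 37) = 8 + 23·28 = 652.

652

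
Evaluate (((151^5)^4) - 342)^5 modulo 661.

(151)^5 ≡ 32 (mod 661)
(32)^4 ≡ 230 (mod 661)
230 - 342 = -112 ≡ 549 (mod 661)
(549)^5 ≡ 579 (mod 661)

579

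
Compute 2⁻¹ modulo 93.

47

Apply the Euclidean algorithm and back-substitute:
93 = 46·2 + 1
2 = 2·1 + 0
gcd(2, 93) = 1, so the inverse exists.
Bézout: 1 = 1·93 − 46·2.
So 2⁻¹ ≡ −46 ≡ 47 (mod 93).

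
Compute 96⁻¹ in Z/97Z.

96

Run the extended Euclidean algorithm:
97 = 1×96 + 1
96 = 96×1 + 0
gcd(96, 97) = 1, so the inverse exists.
Back-substitute for 1:
1 = 1×97 − 1×96
So 96⁻¹ ≡ −1 ≡ 96 (mod 97).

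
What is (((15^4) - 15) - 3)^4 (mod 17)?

(15)^4 ≡ 16 (mod 17)
16 - 15 = 1
1 - 3 = -2 ≡ 15 (mod 17)
(15)^4 ≡ 16 (mod 17)

16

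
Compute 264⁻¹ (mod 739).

14

739 = 2×264 + 211
264 = 1×211 + 53
211 = 3×53 + 52
53 = 1×52 + 1
52 = 52×1 + 0
gcd(264, 739) = 1, so the inverse exists.
Back-substitute for 1:
1 = 1×53 − 1×52
  = −1×211 + 4×53
  = 4×264 − 5×211
  = −5×739 + 14×264
So 264⁻¹ ≡ 14 (mod 739).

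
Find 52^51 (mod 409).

52^1 ≡ 52 (mod 409)
52^2 ≡ 52^2 = 2704 ≡ 250 (mod 409)
52^4 ≡ 250^2 = 62500 ≡ 332 (mod 409)
52^8 ≡ 332^2 = 110224 ≡ 203 (mod 409)
52^16 ≡ 203^2 = 41209 ≡ 309 (mod 409)
52^32 ≡ 309^2 = 95481 ≡ 184 (mod 409)
52^51 = 52^32 × 52^16 × 52^2 × 52^1 ≡ 184 × 309 × 250 × 52 (mod 409).
Accumulate the product:
184 × 309 = 56856 ≡ 5
5 × 250 = 1250 ≡ 23
23 × 52 = 1196 ≡ 378

378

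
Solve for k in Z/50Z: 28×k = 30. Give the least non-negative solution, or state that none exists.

gcd(28, 50) = 2, and 2 | 30, so solutions exist.
Divide through by 2: 14×k = 15 (mod 25).
14⁻¹ ≡ 9 (mod 25).
k ≡ 9×15 ≡ 10 (mod 25).
The smallest non-negative solution is k = 10.

10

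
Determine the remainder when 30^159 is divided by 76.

30^1 ≡ 30 (mod 76)
30^2 ≡ 30^2 = 900 ≡ 64 (mod 76)
30^4 ≡ 64^2 = 4096 ≡ 68 (mod 76)
30^8 ≡ 68^2 = 4624 ≡ 64 (mod 76)
30^16 ≡ 64^2 = 4096 ≡ 68 (mod 76)
30^32 ≡ 68^2 = 4624 ≡ 64 (mod 76)
30^64 ≡ 64^2 = 4096 ≡ 68 (mod 76)
30^128 ≡ 68^2 = 4624 ≡ 64 (mod 76)
30^159 = 30^128 · 30^16 · 30^8 · 30^4 · 30^2 · 30^1 ≡ 64 · 68 · 64 · 68 · 64 · 30 (mod 76).
Accumulate the product:
64 · 68 = 4352 ≡ 20
20 · 64 = 1280 ≡ 64
64 · 68 = 4352 ≡ 20
20 · 64 = 1280 ≡ 64
64 · 30 = 1920 ≡ 20

20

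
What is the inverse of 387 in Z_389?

194

389 = 1×387 + 2
387 = 193×2 + 1
2 = 2×1 + 0
gcd(387, 389) = 1, so the inverse exists.
Back-substitute for 1:
1 = 1×387 − 193×2
  = −193×389 + 194×387
So 387⁻¹ ≡ 194 (mod 389).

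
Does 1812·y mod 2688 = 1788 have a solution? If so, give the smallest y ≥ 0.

gcd(1812, 2688) = 12, and 12 | 1788, so solutions exist.
Divide through by 12: 151·y ≡ 149 (mod 224).
151⁻¹ ≡ 135 (mod 224).
y ≡ 135·149 ≡ 179 (mod 224).
The smallest non-negative solution is y = 179.

179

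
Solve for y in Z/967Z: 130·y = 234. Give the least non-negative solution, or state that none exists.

582

gcd(130, 967) = 1, so a unique solution mod 967 exists.
130⁻¹ ≡ 424 (mod 967).
y ≡ 424·234 ≡ 582 (mod 967).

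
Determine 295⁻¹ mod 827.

827 = 2*295 + 237
295 = 1*237 + 58
237 = 4*58 + 5
58 = 11*5 + 3
5 = 1*3 + 2
3 = 1*2 + 1
2 = 2*1 + 0
gcd(295, 827) = 1, so the inverse exists.
Back-substitute for 1:
1 = 1*3 − 1*2
  = −1*5 + 2*3
  = 2*58 − 23*5
  = −23*237 + 94*58
  = 94*295 − 117*237
  = −117*827 + 328*295
So 295⁻¹ ≡ 328 (mod 827).

328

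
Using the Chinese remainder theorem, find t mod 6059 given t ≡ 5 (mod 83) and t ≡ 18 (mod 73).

5566

83⁻¹ mod 73: 83·22 ≡ 1 (mod 73), so 83⁻¹ ≡ 22.
t = 5 + 83·((18 − 5)·22 mod 73) = 5 + 83·67 = 5566.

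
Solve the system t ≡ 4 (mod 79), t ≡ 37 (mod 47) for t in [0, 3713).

2058

79⁻¹ mod 47: 79·25 ≡ 1 (mod 47), so 79⁻¹ ≡ 25.
t = 4 + 79·((37 − 4)·25 mod 47) = 4 + 79·26 = 2058.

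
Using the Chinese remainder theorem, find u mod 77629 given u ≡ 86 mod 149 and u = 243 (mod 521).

149⁻¹ mod 521: 149·7 ≡ 1 (mod 521), so 149⁻¹ ≡ 7.
u = 86 + 149·((243 − 86)·7 mod 521) = 86 + 149·57 = 8579.

8579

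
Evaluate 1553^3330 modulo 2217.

By square-and-multiply:
3330 in binary is 110100000010, i.e. 3330 = 2048 + 1024 + 256 + 2.
1553^1 ≡ 1553 (mod 2217)
1553^2 ≡ 1553^2 = 2411809 ≡ 1930 (mod 2217)
1553^4 ≡ 1930^2 = 3724900 ≡ 340 (mod 2217)
1553^8 ≡ 340^2 = 115600 ≡ 316 (mod 2217)
1553^16 ≡ 316^2 = 99856 ≡ 91 (mod 2217)
1553^32 ≡ 91^2 = 8281 ≡ 1630 (mod 2217)
1553^64 ≡ 1630^2 = 2656900 ≡ 934 (mod 2217)
1553^128 ≡ 934^2 = 872356 ≡ 1075 (mod 2217)
1553^256 ≡ 1075^2 = 1155625 ≡ 568 (mod 2217)
1553^512 ≡ 568^2 = 322624 ≡ 1159 (mod 2217)
1553^1024 ≡ 1159^2 = 1343281 ≡ 1996 (mod 2217)
1553^2048 ≡ 1996^2 = 3984016 ≡ 67 (mod 2217)
1553^3330 = 1553^2048 · 1553^1024 · 1553^256 · 1553^2 ≡ 67 · 1996 · 568 · 1930 (mod 2217).
Accumulate the product:
67 · 1996 = 133732 ≡ 712
712 · 568 = 404416 ≡ 922
922 · 1930 = 1779460 ≡ 1426

1426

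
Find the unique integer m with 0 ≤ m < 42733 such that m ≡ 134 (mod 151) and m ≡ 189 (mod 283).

151⁻¹ mod 283: 151×15 ≡ 1 (mod 283), so 151⁻¹ ≡ 15.
m = 134 + 151×((189 − 134)×15 mod 283) = 134 + 151×259 = 39243.

39243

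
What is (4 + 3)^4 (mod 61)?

22

4 + 3 = 7
(7)^4 ≡ 22 (mod 61)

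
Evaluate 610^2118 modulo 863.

86

2118 in binary is 100001000110, i.e. 2118 = 2048 + 64 + 4 + 2.
610^1 ≡ 610 (mod 863)
610^2 ≡ 610^2 = 372100 ≡ 147 (mod 863)
610^4 ≡ 147^2 = 21609 ≡ 34 (mod 863)
610^8 ≡ 34^2 = 1156 ≡ 293 (mod 863)
610^16 ≡ 293^2 = 85849 ≡ 412 (mod 863)
610^32 ≡ 412^2 = 169744 ≡ 596 (mod 863)
610^64 ≡ 596^2 = 355216 ≡ 523 (mod 863)
610^128 ≡ 523^2 = 273529 ≡ 821 (mod 863)
610^256 ≡ 821^2 = 674041 ≡ 38 (mod 863)
610^512 ≡ 38^2 = 1444 ≡ 581 (mod 863)
610^1024 ≡ 581^2 = 337561 ≡ 128 (mod 863)
610^2048 ≡ 128^2 = 16384 ≡ 850 (mod 863)
610^2118 = 610^2048 * 610^64 * 610^4 * 610^2 ≡ 850 * 523 * 34 * 147 (mod 863).
Accumulate the product:
850 * 523 = 444550 ≡ 105
105 * 34 = 3570 ≡ 118
118 * 147 = 17346 ≡ 86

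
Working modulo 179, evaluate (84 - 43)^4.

84 - 43 = 41
(41)^4 ≡ 67 (mod 179)

67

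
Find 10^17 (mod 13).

17 in binary is 10001, i.e. 17 = 16 + 1.
10^1 ≡ 10 (mod 13)
10^2 ≡ 10^2 = 100 ≡ 9 (mod 13)
10^4 ≡ 9^2 = 81 ≡ 3 (mod 13)
10^8 ≡ 3^2 = 9 (mod 13)
10^16 ≡ 9^2 = 81 ≡ 3 (mod 13)
10^17 = 10^16 * 10^1 ≡ 3 * 10 (mod 13).
3 * 10 = 30 ≡ 4 (mod 13).

4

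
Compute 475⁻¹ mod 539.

539 = 1×475 + 64
475 = 7×64 + 27
64 = 2×27 + 10
27 = 2×10 + 7
10 = 1×7 + 3
7 = 2×3 + 1
3 = 3×1 + 0
gcd(475, 539) = 1, so the inverse exists.
Bézout: 1 = −141×539 + 160×475.
So 475⁻¹ ≡ 160 (mod 539).

160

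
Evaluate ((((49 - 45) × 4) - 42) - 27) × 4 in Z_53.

0

49 - 45 = 4
4 × 4 = 16
16 - 42 = -26 ≡ 27 (mod 53)
27 - 27 = 0
0 × 4 = 0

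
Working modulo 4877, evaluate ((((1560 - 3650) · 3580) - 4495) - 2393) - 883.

1101

1560 - 3650 = -2090 ≡ 2787 (mod 4877)
2787 · 3580 = 9977460 ≡ 3995 (mod 4877)
3995 - 4495 = -500 ≡ 4377 (mod 4877)
4377 - 2393 = 1984
1984 - 883 = 1101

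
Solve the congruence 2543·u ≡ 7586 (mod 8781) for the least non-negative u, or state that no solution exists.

gcd(2543, 8781) = 1, so a unique solution mod 8781 exists.
2543⁻¹ ≡ 6944 (mod 8781).
u ≡ 6944·7586 ≡ 8746 (mod 8781).

8746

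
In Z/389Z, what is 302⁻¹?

76

Run the extended Euclidean algorithm:
389 = 1×302 + 87
302 = 3×87 + 41
87 = 2×41 + 5
41 = 8×5 + 1
5 = 5×1 + 0
gcd(302, 389) = 1, so the inverse exists.
Back-substitute for 1:
1 = 1×41 − 8×5
  = −8×87 + 17×41
  = 17×302 − 59×87
  = −59×389 + 76×302
So 302⁻¹ ≡ 76 (mod 389).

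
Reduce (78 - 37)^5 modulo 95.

91

78 - 37 = 41
(41)^5 ≡ 91 (mod 95)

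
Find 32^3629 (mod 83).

By square-and-multiply:
3629 in binary is 111000101101, i.e. 3629 = 2048 + 1024 + 512 + 32 + 8 + 4 + 1.
32^1 ≡ 32 (mod 83)
32^2 ≡ 32^2 = 1024 ≡ 28 (mod 83)
32^4 ≡ 28^2 = 784 ≡ 37 (mod 83)
32^8 ≡ 37^2 = 1369 ≡ 41 (mod 83)
32^16 ≡ 41^2 = 1681 ≡ 21 (mod 83)
32^32 ≡ 21^2 = 441 ≡ 26 (mod 83)
32^64 ≡ 26^2 = 676 ≡ 12 (mod 83)
32^128 ≡ 12^2 = 144 ≡ 61 (mod 83)
32^256 ≡ 61^2 = 3721 ≡ 69 (mod 83)
32^512 ≡ 69^2 = 4761 ≡ 30 (mod 83)
32^1024 ≡ 30^2 = 900 ≡ 70 (mod 83)
32^2048 ≡ 70^2 = 4900 ≡ 3 (mod 83)
32^3629 = 32^2048 * 32^1024 * 32^512 * 32^32 * 32^8 * 32^4 * 32^1 ≡ 3 * 70 * 30 * 26 * 41 * 37 * 32 (mod 83).
Accumulate the product:
3 * 70 = 210 ≡ 44
44 * 30 = 1320 ≡ 75
75 * 26 = 1950 ≡ 41
41 * 41 = 1681 ≡ 21
21 * 37 = 777 ≡ 30
30 * 32 = 960 ≡ 47

47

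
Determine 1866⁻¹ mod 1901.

1901 = 1*1866 + 35
1866 = 53*35 + 11
35 = 3*11 + 2
11 = 5*2 + 1
2 = 2*1 + 0
gcd(1866, 1901) = 1, so the inverse exists.
Back-substitute for 1:
1 = 1*11 − 5*2
  = −5*35 + 16*11
  = 16*1866 − 853*35
  = −853*1901 + 869*1866
So 1866⁻¹ ≡ 869 (mod 1901).

869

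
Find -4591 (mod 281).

186

-4591 = -17×281 + 186, so -4591 ≡ 186 (mod 281).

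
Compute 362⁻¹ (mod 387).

387 = 1·362 + 25
362 = 14·25 + 12
25 = 2·12 + 1
12 = 12·1 + 0
gcd(362, 387) = 1, so the inverse exists.
Back-substitute for 1:
1 = 1·25 − 2·12
  = −2·362 + 29·25
  = 29·387 − 31·362
So 362⁻¹ ≡ −31 ≡ 356 (mod 387).

356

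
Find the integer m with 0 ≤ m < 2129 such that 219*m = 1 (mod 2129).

Run the extended Euclidean algorithm:
2129 = 9×219 + 158
219 = 1×158 + 61
158 = 2×61 + 36
61 = 1×36 + 25
36 = 1×25 + 11
25 = 2×11 + 3
11 = 3×3 + 2
3 = 1×2 + 1
2 = 2×1 + 0
gcd(219, 2129) = 1, so the inverse exists.
Bézout: 1 = −79×2129 + 768×219.
So 219⁻¹ ≡ 768 (mod 2129).

768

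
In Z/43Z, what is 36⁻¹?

43 = 1·36 + 7
36 = 5·7 + 1
7 = 7·1 + 0
gcd(36, 43) = 1, so the inverse exists.
Back-substitute for 1:
1 = 1·36 − 5·7
  = −5·43 + 6·36
So 36⁻¹ ≡ 6 (mod 43).

6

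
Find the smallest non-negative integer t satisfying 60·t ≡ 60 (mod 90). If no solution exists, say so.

gcd(60, 90) = 30, and 30 | 60, so solutions exist.
Divide through by 30: 2·t ≡ 2 (mod 3).
2⁻¹ ≡ 2 (mod 3).
t ≡ 2·2 ≡ 1 (mod 3).
The smallest non-negative solution is t = 1.

1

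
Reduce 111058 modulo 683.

412

111058 = 162*683 + 412, so 111058 ≡ 412 (mod 683).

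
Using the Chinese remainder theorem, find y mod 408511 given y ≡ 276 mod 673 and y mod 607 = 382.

13736

673⁻¹ mod 607: 673*46 ≡ 1 (mod 607), so 673⁻¹ ≡ 46.
y = 276 + 673*((382 − 276)*46 mod 607) = 276 + 673*20 = 13736.
Check: 13736 mod 673 = 276, 13736 mod 607 = 382. ✓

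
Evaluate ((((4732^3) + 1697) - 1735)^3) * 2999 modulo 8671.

7627

(4732)^3 ≡ 8593 (mod 8671)
8593 + 1697 = 10290 ≡ 1619 (mod 8671)
1619 - 1735 = -116 ≡ 8555 (mod 8671)
(8555)^3 ≡ 8555 (mod 8671)
8555 * 2999 = 25656445 ≡ 7627 (mod 8671)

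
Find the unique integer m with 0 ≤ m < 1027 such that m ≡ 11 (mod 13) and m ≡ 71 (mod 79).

466

13⁻¹ mod 79: 13×73 ≡ 1 (mod 79), so 13⁻¹ ≡ 73.
m = 11 + 13×((71 − 11)×73 mod 79) = 11 + 13×35 = 466.
Check: 466 mod 13 = 11, 466 mod 79 = 71. ✓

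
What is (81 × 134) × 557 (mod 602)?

394

81 × 134 = 10854 ≡ 18 (mod 602)
18 × 557 = 10026 ≡ 394 (mod 602)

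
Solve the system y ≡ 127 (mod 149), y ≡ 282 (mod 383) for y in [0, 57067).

16368

149⁻¹ mod 383: 149·18 ≡ 1 (mod 383), so 149⁻¹ ≡ 18.
y = 127 + 149·((282 − 127)·18 mod 383) = 127 + 149·109 = 16368.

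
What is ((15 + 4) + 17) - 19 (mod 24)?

15 + 4 = 19
19 + 17 = 36 ≡ 12 (mod 24)
12 - 19 = -7 ≡ 17 (mod 24)

17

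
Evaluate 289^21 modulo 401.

358

289^1 ≡ 289 (mod 401)
289^2 ≡ 289^2 = 83521 ≡ 113 (mod 401)
289^4 ≡ 113^2 = 12769 ≡ 338 (mod 401)
289^8 ≡ 338^2 = 114244 ≡ 360 (mod 401)
289^16 ≡ 360^2 = 129600 ≡ 77 (mod 401)
289^21 = 289^16 × 289^4 × 289^1 ≡ 77 × 338 × 289 (mod 401).
Accumulate the product:
77 × 338 = 26026 ≡ 362
362 × 289 = 104618 ≡ 358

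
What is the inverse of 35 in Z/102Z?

By the extended Euclidean algorithm:
102 = 2×35 + 32
35 = 1×32 + 3
32 = 10×3 + 2
3 = 1×2 + 1
2 = 2×1 + 0
gcd(35, 102) = 1, so the inverse exists.
Back-substitute for 1:
1 = 1×3 − 1×2
  = −1×32 + 11×3
  = 11×35 − 12×32
  = −12×102 + 35×35
So 35⁻¹ ≡ 35 (mod 102).

35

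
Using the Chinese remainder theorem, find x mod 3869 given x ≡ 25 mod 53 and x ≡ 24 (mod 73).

608

53⁻¹ mod 73: 53·62 ≡ 1 (mod 73), so 53⁻¹ ≡ 62.
x = 25 + 53·((24 − 25)·62 mod 73) = 25 + 53·11 = 608.
Check: 608 mod 53 = 25, 608 mod 73 = 24. ✓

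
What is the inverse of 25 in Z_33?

4

33 = 1×25 + 8
25 = 3×8 + 1
8 = 8×1 + 0
gcd(25, 33) = 1, so the inverse exists.
Back-substitute for 1:
1 = 1×25 − 3×8
  = −3×33 + 4×25
So 25⁻¹ ≡ 4 (mod 33).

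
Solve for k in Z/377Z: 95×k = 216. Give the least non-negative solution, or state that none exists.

gcd(95, 377) = 1, so a unique solution mod 377 exists.
95⁻¹ ≡ 127 (mod 377).
k ≡ 127×216 ≡ 288 (mod 377).

288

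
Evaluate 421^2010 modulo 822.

511

2010 in binary is 11111011010, i.e. 2010 = 1024 + 512 + 256 + 128 + 64 + 16 + 8 + 2.
421^1 ≡ 421 (mod 822)
421^2 ≡ 421^2 = 177241 ≡ 511 (mod 822)
421^4 ≡ 511^2 = 261121 ≡ 547 (mod 822)
421^8 ≡ 547^2 = 299209 ≡ 1 (mod 822)
421^16 ≡ 1^2 = 1 (mod 822)
421^32 ≡ 1^2 = 1 (mod 822)
421^64 ≡ 1^2 = 1 (mod 822)
421^128 ≡ 1^2 = 1 (mod 822)
421^256 ≡ 1^2 = 1 (mod 822)
421^512 ≡ 1^2 = 1 (mod 822)
421^1024 ≡ 1^2 = 1 (mod 822)
421^2010 = 421^1024 × 421^512 × 421^256 × 421^128 × 421^64 × 421^16 × 421^8 × 421^2 ≡ 1 × 1 × 1 × 1 × 1 × 1 × 1 × 511 (mod 822).
Accumulate the product:
1 × 1 = 1
1 × 1 = 1
1 × 1 = 1
1 × 1 = 1
1 × 1 = 1
1 × 1 = 1
1 × 511 = 511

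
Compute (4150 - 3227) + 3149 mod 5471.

4150 - 3227 = 923
923 + 3149 = 4072

4072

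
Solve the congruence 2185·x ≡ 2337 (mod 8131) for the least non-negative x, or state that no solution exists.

496

gcd(2185, 8131) = 1, so a unique solution mod 8131 exists.
2185⁻¹ ≡ 6155 (mod 8131).
x ≡ 6155·2337 ≡ 496 (mod 8131).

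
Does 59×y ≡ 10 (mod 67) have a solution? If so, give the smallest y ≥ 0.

49

gcd(59, 67) = 1, so a unique solution mod 67 exists.
59⁻¹ ≡ 25 (mod 67).
y ≡ 25×10 ≡ 49 (mod 67).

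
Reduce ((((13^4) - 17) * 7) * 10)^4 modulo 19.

16

(13)^4 ≡ 4 (mod 19)
4 - 17 = -13 ≡ 6 (mod 19)
6 * 7 = 42 ≡ 4 (mod 19)
4 * 10 = 40 ≡ 2 (mod 19)
(2)^4 ≡ 16 (mod 19)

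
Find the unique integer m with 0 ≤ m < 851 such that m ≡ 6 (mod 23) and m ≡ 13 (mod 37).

420

23⁻¹ mod 37: 23×29 ≡ 1 (mod 37), so 23⁻¹ ≡ 29.
m = 6 + 23×((13 − 6)×29 mod 37) = 6 + 23×18 = 420.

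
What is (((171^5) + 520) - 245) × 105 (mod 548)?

546

(171)^5 ≡ 59 (mod 548)
59 + 520 = 579 ≡ 31 (mod 548)
31 - 245 = -214 ≡ 334 (mod 548)
334 × 105 = 35070 ≡ 546 (mod 548)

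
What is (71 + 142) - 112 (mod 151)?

101

71 + 142 = 213 ≡ 62 (mod 151)
62 - 112 = -50 ≡ 101 (mod 151)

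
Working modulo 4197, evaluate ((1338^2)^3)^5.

309

(1338)^2 ≡ 2322 (mod 4197)
(2322)^3 ≡ 2931 (mod 4197)
(2931)^5 ≡ 309 (mod 4197)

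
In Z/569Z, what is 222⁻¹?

Run the extended Euclidean algorithm:
569 = 2×222 + 125
222 = 1×125 + 97
125 = 1×97 + 28
97 = 3×28 + 13
28 = 2×13 + 2
13 = 6×2 + 1
2 = 2×1 + 0
gcd(222, 569) = 1, so the inverse exists.
Bézout: 1 = −103×569 + 264×222.
So 222⁻¹ ≡ 264 (mod 569).

264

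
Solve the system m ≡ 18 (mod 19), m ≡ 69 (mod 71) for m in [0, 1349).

19⁻¹ mod 71: 19·15 ≡ 1 (mod 71), so 19⁻¹ ≡ 15.
m = 18 + 19·((69 − 18)·15 mod 71) = 18 + 19·55 = 1063.

1063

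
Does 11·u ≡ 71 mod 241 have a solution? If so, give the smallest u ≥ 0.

116

gcd(11, 241) = 1, so a unique solution mod 241 exists.
11⁻¹ ≡ 22 (mod 241).
u ≡ 22·71 ≡ 116 (mod 241).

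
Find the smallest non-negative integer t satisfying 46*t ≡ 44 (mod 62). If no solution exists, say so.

gcd(46, 62) = 2, and 2 | 44, so solutions exist.
Divide through by 2: 23*t mod 31 = 22.
23⁻¹ ≡ 27 (mod 31).
t ≡ 27*22 ≡ 5 (mod 31).
The smallest non-negative solution is t = 5.

5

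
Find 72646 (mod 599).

167

72646 = 121*599 + 167, so 72646 ≡ 167 (mod 599).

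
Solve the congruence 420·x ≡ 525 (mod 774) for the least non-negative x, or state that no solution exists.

gcd(420, 774) = 6, and 6 does not divide 525.
So the congruence has no solution.

no solution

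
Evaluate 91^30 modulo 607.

201

91^1 ≡ 91 (mod 607)
91^2 ≡ 91^2 = 8281 ≡ 390 (mod 607)
91^4 ≡ 390^2 = 152100 ≡ 350 (mod 607)
91^8 ≡ 350^2 = 122500 ≡ 493 (mod 607)
91^16 ≡ 493^2 = 243049 ≡ 249 (mod 607)
91^30 = 91^16 * 91^8 * 91^4 * 91^2 ≡ 249 * 493 * 350 * 390 (mod 607).
Accumulate the product:
249 * 493 = 122757 ≡ 143
143 * 350 = 50050 ≡ 276
276 * 390 = 107640 ≡ 201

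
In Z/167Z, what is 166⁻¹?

Apply the Euclidean algorithm and back-substitute:
167 = 1×166 + 1
166 = 166×1 + 0
gcd(166, 167) = 1, so the inverse exists.
Back-substitute for 1:
1 = 1×167 − 1×166
So 166⁻¹ ≡ −1 ≡ 166 (mod 167).

166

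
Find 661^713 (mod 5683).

1348

Compute successive squares:
713 in binary is 1011001001, i.e. 713 = 512 + 128 + 64 + 8 + 1.
661^1 ≡ 661 (mod 5683)
661^2 ≡ 661^2 = 436921 ≡ 5013 (mod 5683)
661^4 ≡ 5013^2 = 25130169 ≡ 5626 (mod 5683)
661^8 ≡ 5626^2 = 31651876 ≡ 3249 (mod 5683)
661^16 ≡ 3249^2 = 10556001 ≡ 2670 (mod 5683)
661^32 ≡ 2670^2 = 7128900 ≡ 2418 (mod 5683)
661^64 ≡ 2418^2 = 5846724 ≡ 4600 (mod 5683)
661^128 ≡ 4600^2 = 21160000 ≡ 2191 (mod 5683)
661^256 ≡ 2191^2 = 4800481 ≡ 4029 (mod 5683)
661^512 ≡ 4029^2 = 16232841 ≡ 2193 (mod 5683)
661^713 = 661^512 * 661^128 * 661^64 * 661^8 * 661^1 ≡ 2193 * 2191 * 4600 * 3249 * 661 (mod 5683).
Accumulate the product:
2193 * 2191 = 4804863 ≡ 2728
2728 * 4600 = 12548800 ≡ 736
736 * 3249 = 2391264 ≡ 4404
4404 * 661 = 2911044 ≡ 1348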